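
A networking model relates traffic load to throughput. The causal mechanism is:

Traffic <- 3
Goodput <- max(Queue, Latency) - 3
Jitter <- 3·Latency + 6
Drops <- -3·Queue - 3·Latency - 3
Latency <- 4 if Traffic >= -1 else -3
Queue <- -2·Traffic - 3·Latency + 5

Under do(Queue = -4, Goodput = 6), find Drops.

-3

Setting Queue = -4, Goodput = 6 by intervention discards those variables' equations.
Latency = 4 if Traffic >= -1 else -3  [with Traffic=3]  = 4
Drops = -3·Queue - 3·Latency - 3  [with Queue=-4, Latency=4]  = -3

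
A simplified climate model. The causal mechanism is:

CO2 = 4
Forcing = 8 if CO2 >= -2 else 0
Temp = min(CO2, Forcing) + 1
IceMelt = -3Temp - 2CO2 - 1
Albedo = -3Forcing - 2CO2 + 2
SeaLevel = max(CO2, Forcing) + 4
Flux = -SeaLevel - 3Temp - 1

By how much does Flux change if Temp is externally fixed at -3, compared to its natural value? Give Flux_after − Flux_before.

24

The intervention breaks the incoming arrows to Temp: Temp = min(CO2, Forcing) + 1 no longer applies, and Temp = -3.
Forcing = 8 if CO2 >= -2 else 0  [with CO2=4]  = 8
SeaLevel = max(CO2, Forcing) + 4  [with CO2=4, Forcing=8]  = 12
Flux = -SeaLevel - 3Temp - 1  [with SeaLevel=12, Temp=-3]  = -4
Without intervention: Forcing = 8 if CO2 >= -2 else 0  [with CO2=4]  = 8; Temp = min(CO2, Forcing) + 1  [with CO2=4, Forcing=8]  = 5; SeaLevel = max(CO2, Forcing) + 4  [with CO2=4, Forcing=8]  = 12; Flux = -SeaLevel - 3Temp - 1  [with SeaLevel=12, Temp=5]  = -28.
Change = -4 − (-28) = 24.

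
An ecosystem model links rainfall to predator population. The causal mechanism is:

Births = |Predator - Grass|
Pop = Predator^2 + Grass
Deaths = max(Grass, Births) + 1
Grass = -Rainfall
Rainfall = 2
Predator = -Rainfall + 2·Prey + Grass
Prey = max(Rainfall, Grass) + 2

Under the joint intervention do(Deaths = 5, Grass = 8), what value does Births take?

The joint intervention fixes Deaths = 5, Grass = 8, removing each variable's own equation.
Prey = max(Rainfall, Grass) + 2  [with Rainfall=2, Grass=8]  = 10
Predator = -Rainfall + 2·Prey + Grass  [with Rainfall=2, Prey=10, Grass=8]  = 26
Births = |Predator - Grass|  [with Predator=26, Grass=8]  = 18

18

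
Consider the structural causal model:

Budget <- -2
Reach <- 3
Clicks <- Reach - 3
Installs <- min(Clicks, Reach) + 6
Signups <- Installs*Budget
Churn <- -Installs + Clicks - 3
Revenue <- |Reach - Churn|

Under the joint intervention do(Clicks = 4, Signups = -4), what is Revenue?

11

Under do(Clicks = 4, Signups = -4), each intervened variable's structural equation is replaced by its fixed value.
Installs = min(Clicks, Reach) + 6  [with Clicks=4, Reach=3]  = 9
Churn = -Installs + Clicks - 3  [with Installs=9, Clicks=4]  = -8
Revenue = |Reach - Churn|  [with Reach=3, Churn=-8]  = 11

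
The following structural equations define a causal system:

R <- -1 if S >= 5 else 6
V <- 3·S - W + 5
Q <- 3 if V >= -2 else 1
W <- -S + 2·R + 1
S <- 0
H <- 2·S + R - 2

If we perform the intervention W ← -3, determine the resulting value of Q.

3

The intervention breaks the incoming arrows to W: W <- -S + 2·R + 1 no longer applies, and W = -3.
V = 3·S - W + 5  [with S=0, W=-3]  = 8
Q = 3 if V >= -2 else 1  [with V=8]  = 3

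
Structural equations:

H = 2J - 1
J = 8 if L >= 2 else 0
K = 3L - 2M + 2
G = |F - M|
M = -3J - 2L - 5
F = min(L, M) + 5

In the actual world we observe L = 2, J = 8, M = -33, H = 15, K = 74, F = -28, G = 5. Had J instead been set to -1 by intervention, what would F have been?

-1

Under do(J=-1), the mechanism J = 8 if L >= 2 else 0 is discarded; J is fixed at -1.
M = -3J - 2L - 5  [with J=-1, L=2]  = -6
F = min(L, M) + 5  [with L=2, M=-6]  = -1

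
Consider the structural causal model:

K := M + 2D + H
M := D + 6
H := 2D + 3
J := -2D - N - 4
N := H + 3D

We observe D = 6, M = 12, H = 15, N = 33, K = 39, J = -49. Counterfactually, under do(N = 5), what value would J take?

Under do(N=5), the mechanism N := H + 3D is discarded; N is fixed at 5.
J = -2D - N - 4  [with D=6, N=5]  = -21

-21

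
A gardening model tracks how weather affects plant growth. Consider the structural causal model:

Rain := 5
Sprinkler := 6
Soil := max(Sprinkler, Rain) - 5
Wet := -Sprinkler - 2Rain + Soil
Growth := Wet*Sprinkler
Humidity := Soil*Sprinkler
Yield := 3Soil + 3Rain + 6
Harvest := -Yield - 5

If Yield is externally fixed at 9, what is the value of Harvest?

do(Yield=9) replaces the equation Yield := 3Soil + 3Rain + 6 with the constant Yield = 9.
Harvest = -Yield - 5  [with Yield=9]  = -14

-14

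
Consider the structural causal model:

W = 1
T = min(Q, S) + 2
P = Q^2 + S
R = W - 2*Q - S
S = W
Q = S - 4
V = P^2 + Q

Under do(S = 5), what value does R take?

-6

Under do(S=5), the mechanism S = W is discarded; S is fixed at 5.
Q = S - 4  [with S=5]  = 1
R = W - 2*Q - S  [with W=1, Q=1, S=5]  = -6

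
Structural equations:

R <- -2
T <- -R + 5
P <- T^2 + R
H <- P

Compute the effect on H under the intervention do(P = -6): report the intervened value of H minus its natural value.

The intervention breaks the incoming arrows to P: P <- T^2 + R no longer applies, and P = -6.
H = P  [with P=-6]  = -6
Without intervention: T = -R + 5  [with R=-2]  = 7; P = T^2 + R  [with T=7, R=-2]  = 47; H = P  [with P=47]  = 47.
Change = -6 − 47 = -53.

-53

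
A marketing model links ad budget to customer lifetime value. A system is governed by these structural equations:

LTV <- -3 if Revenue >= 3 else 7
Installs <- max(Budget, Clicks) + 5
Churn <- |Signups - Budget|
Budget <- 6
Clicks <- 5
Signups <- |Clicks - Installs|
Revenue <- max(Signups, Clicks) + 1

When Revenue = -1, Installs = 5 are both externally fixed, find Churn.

Under do(Revenue = -1, Installs = 5), each intervened variable's structural equation is replaced by its fixed value.
Signups = |Clicks - Installs|  [with Clicks=5, Installs=5]  = 0
Churn = |Signups - Budget|  [with Signups=0, Budget=6]  = 6

6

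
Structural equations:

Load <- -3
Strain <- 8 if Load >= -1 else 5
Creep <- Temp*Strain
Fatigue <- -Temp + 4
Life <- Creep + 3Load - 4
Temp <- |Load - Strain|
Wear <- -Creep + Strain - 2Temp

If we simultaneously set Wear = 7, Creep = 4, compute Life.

Setting Wear = 7, Creep = 4 by intervention discards those variables' equations.
Life = Creep + 3Load - 4  [with Creep=4, Load=-3]  = -9

-9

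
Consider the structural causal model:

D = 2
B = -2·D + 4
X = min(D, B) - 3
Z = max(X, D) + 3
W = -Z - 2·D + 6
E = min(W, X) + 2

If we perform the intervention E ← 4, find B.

do(E=4) replaces the equation E = min(W, X) + 2 with the constant E = 4.
B is not downstream of the intervention, so its value is determined by the original equations.
B = -2·D + 4  [with D=2]  = 0

0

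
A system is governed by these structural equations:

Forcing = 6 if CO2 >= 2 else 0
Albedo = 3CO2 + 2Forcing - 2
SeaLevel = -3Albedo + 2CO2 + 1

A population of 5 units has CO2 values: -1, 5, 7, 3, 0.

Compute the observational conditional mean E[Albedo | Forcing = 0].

-3.5

E[Albedo|Forcing=0] averages over only the 2 units with Forcing=0 (CO2 = -1, 0): Albedo = -5, -2, mean -3.5.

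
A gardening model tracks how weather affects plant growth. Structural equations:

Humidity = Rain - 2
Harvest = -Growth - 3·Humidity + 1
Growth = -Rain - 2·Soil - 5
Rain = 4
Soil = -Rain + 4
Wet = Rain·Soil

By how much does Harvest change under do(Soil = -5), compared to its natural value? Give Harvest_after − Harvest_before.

-10

Under do(Soil=-5), the mechanism Soil = -Rain + 4 is discarded; Soil is fixed at -5.
Growth = -Rain - 2·Soil - 5  [with Rain=4, Soil=-5]  = 1
Humidity = Rain - 2  [with Rain=4]  = 2
Harvest = -Growth - 3·Humidity + 1  [with Growth=1, Humidity=2]  = -6
Without intervention: Soil = -Rain + 4  [with Rain=4]  = 0; Growth = -Rain - 2·Soil - 5  [with Rain=4, Soil=0]  = -9; Humidity = Rain - 2  [with Rain=4]  = 2; Harvest = -Growth - 3·Humidity + 1  [with Growth=-9, Humidity=2]  = 4.
Change = -6 − 4 = -10.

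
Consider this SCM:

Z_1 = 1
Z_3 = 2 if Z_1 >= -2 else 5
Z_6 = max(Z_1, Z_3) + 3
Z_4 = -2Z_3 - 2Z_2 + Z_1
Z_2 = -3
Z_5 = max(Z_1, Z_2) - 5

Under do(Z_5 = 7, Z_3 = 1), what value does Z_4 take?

5

Under do(Z_5 = 7, Z_3 = 1), each intervened variable's structural equation is replaced by its fixed value.
Z_4 = -2Z_3 - 2Z_2 + Z_1  [with Z_3=1, Z_2=-3, Z_1=1]  = 5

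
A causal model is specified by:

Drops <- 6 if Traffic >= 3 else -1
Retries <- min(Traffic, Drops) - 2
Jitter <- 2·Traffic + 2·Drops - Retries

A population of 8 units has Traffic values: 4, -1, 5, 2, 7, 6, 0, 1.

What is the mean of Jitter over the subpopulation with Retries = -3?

Observing Retries=-3 restricts to units where Retries's equation naturally yields -3: Traffic ∈ {-1, 2, 0, 1}. In that subpopulation Jitter = -1, 5, 1, 3, mean 2.

2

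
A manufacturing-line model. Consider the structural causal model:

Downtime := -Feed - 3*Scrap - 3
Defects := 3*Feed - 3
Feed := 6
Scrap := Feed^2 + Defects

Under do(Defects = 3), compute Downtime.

-126

Under do(Defects=3), the mechanism Defects := 3*Feed - 3 is discarded; Defects is fixed at 3.
Scrap = Feed^2 + Defects  [with Feed=6, Defects=3]  = 39
Downtime = -Feed - 3*Scrap - 3  [with Feed=6, Scrap=39]  = -126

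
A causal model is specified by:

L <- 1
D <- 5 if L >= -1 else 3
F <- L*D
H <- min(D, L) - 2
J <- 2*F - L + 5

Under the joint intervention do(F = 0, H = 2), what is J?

4

Setting F = 0, H = 2 by intervention discards those variables' equations.
J = 2*F - L + 5  [with F=0, L=1]  = 4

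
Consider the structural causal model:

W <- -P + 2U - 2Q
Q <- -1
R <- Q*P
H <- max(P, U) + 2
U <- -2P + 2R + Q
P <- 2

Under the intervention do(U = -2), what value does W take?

-4

Under do(U=-2), the mechanism U <- -2P + 2R + Q is discarded; U is fixed at -2.
W = -P + 2U - 2Q  [with P=2, U=-2, Q=-1]  = -4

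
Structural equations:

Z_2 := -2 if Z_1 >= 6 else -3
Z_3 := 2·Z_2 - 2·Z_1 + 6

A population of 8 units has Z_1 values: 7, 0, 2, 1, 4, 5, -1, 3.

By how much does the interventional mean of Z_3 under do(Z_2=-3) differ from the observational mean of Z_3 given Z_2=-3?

-1.25

Under do(Z_2=-3), Z_2's equation is replaced by Z_2=-3 for every unit. Per-unit Z_3: -14, 0, -4, -2, -8, -10, 2, -6. Mean = -5.25.
Observing Z_2=-3 restricts to units where Z_2's equation naturally yields -3: Z_1 ∈ {0, 2, 1, 4, 5, -1, 3}. In that subpopulation Z_3 = 0, -4, -2, -8, -10, 2, -6, mean -4.
Difference = -5.25 − (-4) = -1.25.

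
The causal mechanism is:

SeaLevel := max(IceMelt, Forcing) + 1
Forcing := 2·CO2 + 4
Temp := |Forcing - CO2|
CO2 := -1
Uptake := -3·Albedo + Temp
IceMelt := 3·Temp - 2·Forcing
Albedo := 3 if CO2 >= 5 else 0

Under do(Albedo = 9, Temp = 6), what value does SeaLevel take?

The joint intervention fixes Albedo = 9, Temp = 6, removing each variable's own equation.
Forcing = 2·CO2 + 4  [with CO2=-1]  = 2
IceMelt = 3·Temp - 2·Forcing  [with Temp=6, Forcing=2]  = 14
SeaLevel = max(IceMelt, Forcing) + 1  [with IceMelt=14, Forcing=2]  = 15

15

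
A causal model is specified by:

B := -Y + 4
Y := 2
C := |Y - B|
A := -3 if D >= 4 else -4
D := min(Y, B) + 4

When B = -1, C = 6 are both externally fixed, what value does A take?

-4

Setting B = -1, C = 6 by intervention discards those variables' equations.
D = min(Y, B) + 4  [with Y=2, B=-1]  = 3
A = -3 if D >= 4 else -4  [with D=3]  = -4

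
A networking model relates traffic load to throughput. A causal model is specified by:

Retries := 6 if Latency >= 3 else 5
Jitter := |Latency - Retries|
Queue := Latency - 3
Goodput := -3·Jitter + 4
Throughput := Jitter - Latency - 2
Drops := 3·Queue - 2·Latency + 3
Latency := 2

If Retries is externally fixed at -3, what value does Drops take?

Under do(Retries=-3), the mechanism Retries := 6 if Latency >= 3 else 5 is discarded; Retries is fixed at -3.
Since Drops is not a descendant of the intervened variable, it is unaffected.
Queue = Latency - 3  [with Latency=2]  = -1
Drops = 3·Queue - 2·Latency + 3  [with Queue=-1, Latency=2]  = -4

-4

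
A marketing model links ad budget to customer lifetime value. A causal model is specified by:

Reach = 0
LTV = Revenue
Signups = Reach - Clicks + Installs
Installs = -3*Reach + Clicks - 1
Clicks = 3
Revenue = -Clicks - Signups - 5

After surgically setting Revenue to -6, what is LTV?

-6

The intervention breaks the incoming arrows to Revenue: Revenue = -Clicks - Signups - 5 no longer applies, and Revenue = -6.
LTV = Revenue  [with Revenue=-6]  = -6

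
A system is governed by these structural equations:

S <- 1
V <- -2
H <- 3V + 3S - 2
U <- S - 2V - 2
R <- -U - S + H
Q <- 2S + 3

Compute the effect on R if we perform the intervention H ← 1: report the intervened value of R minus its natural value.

do(H=1) replaces the equation H <- 3V + 3S - 2 with the constant H = 1.
U = S - 2V - 2  [with S=1, V=-2]  = 3
R = -U - S + H  [with U=3, S=1, H=1]  = -3
Without intervention: H = 3V + 3S - 2  [with V=-2, S=1]  = -5; U = S - 2V - 2  [with S=1, V=-2]  = 3; R = -U - S + H  [with U=3, S=1, H=-5]  = -9.
Change = -3 − (-9) = 6.

6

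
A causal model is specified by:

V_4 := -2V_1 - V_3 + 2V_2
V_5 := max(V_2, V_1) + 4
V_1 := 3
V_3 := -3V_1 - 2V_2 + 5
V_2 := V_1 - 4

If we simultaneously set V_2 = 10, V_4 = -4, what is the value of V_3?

-24

The joint intervention fixes V_2 = 10, V_4 = -4, removing each variable's own equation.
V_3 = -3V_1 - 2V_2 + 5  [with V_1=3, V_2=10]  = -24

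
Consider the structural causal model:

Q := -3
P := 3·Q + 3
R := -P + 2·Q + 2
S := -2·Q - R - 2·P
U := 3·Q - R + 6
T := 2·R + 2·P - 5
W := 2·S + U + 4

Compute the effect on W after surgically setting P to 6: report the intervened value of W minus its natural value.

Under do(P=6), the mechanism P := 3·Q + 3 is discarded; P is fixed at 6.
R = -P + 2·Q + 2  [with P=6, Q=-3]  = -10
S = -2·Q - R - 2·P  [with Q=-3, R=-10, P=6]  = 4
U = 3·Q - R + 6  [with Q=-3, R=-10]  = 7
W = 2·S + U + 4  [with S=4, U=7]  = 19
Without intervention: P = 3·Q + 3  [with Q=-3]  = -6; R = -P + 2·Q + 2  [with P=-6, Q=-3]  = 2; S = -2·Q - R - 2·P  [with Q=-3, R=2, P=-6]  = 16; U = 3·Q - R + 6  [with Q=-3, R=2]  = -5; W = 2·S + U + 4  [with S=16, U=-5]  = 31.
Change = 19 − 31 = -12.

-12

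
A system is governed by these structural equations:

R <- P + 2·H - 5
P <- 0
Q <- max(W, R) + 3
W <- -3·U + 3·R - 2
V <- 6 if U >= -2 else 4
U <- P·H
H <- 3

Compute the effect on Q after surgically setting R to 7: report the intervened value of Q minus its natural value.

The intervention breaks the incoming arrows to R: R <- P + 2·H - 5 no longer applies, and R = 7.
U = P·H  [with P=0, H=3]  = 0
W = -3·U + 3·R - 2  [with U=0, R=7]  = 19
Q = max(W, R) + 3  [with W=19, R=7]  = 22
Without intervention: R = P + 2·H - 5  [with P=0, H=3]  = 1; U = P·H  [with P=0, H=3]  = 0; W = -3·U + 3·R - 2  [with U=0, R=1]  = 1; Q = max(W, R) + 3  [with W=1, R=1]  = 4.
Change = 22 − 4 = 18.

18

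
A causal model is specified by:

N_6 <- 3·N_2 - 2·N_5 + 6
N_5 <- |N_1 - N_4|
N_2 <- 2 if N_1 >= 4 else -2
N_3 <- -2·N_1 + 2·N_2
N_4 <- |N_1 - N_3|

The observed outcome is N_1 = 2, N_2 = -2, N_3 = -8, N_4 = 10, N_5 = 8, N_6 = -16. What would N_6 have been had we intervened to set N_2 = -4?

-30

Under do(N_2=-4), the mechanism N_2 <- 2 if N_1 >= 4 else -2 is discarded; N_2 is fixed at -4.
N_3 = -2·N_1 + 2·N_2  [with N_1=2, N_2=-4]  = -12
N_4 = |N_1 - N_3|  [with N_1=2, N_3=-12]  = 14
N_5 = |N_1 - N_4|  [with N_1=2, N_4=14]  = 12
N_6 = 3·N_2 - 2·N_5 + 6  [with N_2=-4, N_5=12]  = -30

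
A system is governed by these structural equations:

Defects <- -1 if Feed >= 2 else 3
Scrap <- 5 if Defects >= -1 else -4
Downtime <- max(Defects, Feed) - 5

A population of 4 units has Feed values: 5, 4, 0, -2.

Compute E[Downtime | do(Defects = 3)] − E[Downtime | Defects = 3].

0.75

Under do(Defects=3), Defects's equation is replaced by Defects=3 for every unit. Per-unit Downtime: 0, -1, -2, -2. Mean = -1.25.
E[Downtime|Defects=3] averages over only the 2 units with Defects=3 (Feed = 0, -2): Downtime = -2, -2, mean -2.
Difference = -1.25 − (-2) = 0.75.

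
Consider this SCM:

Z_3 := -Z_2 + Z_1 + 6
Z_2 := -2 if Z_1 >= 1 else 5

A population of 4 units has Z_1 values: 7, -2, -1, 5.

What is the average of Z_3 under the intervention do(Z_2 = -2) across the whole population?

do(Z_2=-2) breaks Z_2's dependence on Z_1. With Z_2=-2 fixed, Z_3 across the units is 15, 6, 7, 13, mean 10.25.

10.25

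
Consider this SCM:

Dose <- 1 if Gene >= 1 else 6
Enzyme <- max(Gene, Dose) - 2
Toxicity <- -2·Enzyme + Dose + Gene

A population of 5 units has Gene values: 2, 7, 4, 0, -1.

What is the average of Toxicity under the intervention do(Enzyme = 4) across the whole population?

-2.6

Every unit gets Enzyme=4 under the intervention. Toxicity values become -5, 0, -3, -2, -3; E[Toxicity|do(Enzyme=4)] = -2.6.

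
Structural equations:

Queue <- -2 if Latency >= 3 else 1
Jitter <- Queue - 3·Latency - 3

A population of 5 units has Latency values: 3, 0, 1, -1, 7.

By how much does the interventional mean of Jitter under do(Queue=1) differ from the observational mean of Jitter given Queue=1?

-6

Every unit gets Queue=1 under the intervention. Jitter values become -11, -2, -5, 1, -23; E[Jitter|do(Queue=1)] = -8.
Observing Queue=1 restricts to units where Queue's equation naturally yields 1: Latency ∈ {0, 1, -1}. In that subpopulation Jitter = -2, -5, 1, mean -2.
Difference = -8 − (-2) = -6.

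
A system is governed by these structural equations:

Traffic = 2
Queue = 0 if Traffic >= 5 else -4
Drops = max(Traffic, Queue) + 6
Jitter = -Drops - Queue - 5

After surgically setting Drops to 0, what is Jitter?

The intervention breaks the incoming arrows to Drops: Drops = max(Traffic, Queue) + 6 no longer applies, and Drops = 0.
Queue = 0 if Traffic >= 5 else -4  [with Traffic=2]  = -4
Jitter = -Drops - Queue - 5  [with Drops=0, Queue=-4]  = -1

-1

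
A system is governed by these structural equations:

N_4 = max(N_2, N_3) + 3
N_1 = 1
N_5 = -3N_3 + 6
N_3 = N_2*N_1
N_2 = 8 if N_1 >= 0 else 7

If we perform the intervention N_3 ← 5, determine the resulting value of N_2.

Under do(N_3=5), the mechanism N_3 = N_2*N_1 is discarded; N_3 is fixed at 5.
Since N_2 is not a descendant of the intervened variable, it is unaffected.
N_2 = 8 if N_1 >= 0 else 7  [with N_1=1]  = 8

8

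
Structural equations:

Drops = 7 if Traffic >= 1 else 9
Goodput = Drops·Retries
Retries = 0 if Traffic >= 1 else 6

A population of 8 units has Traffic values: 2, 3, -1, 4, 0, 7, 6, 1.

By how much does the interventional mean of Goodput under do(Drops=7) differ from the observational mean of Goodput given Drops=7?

10.5

do(Drops=7) breaks Drops's dependence on Traffic. With Drops=7 fixed, Goodput across the units is 0, 0, 42, 0, 42, 0, 0, 0, mean 10.5.
Observing Drops=7 restricts to units where Drops's equation naturally yields 7: Traffic ∈ {2, 3, 4, 7, 6, 1}. In that subpopulation Goodput = 0, 0, 0, 0, 0, 0, mean 0.
Difference = 10.5 − 0 = 10.5.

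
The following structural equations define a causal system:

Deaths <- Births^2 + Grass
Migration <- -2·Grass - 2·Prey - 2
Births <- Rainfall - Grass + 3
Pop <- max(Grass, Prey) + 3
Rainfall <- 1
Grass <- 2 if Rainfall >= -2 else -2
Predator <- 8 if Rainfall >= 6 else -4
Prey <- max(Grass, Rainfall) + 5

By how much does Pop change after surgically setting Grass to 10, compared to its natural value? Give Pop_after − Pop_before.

8

do(Grass=10) replaces the equation Grass <- 2 if Rainfall >= -2 else -2 with the constant Grass = 10.
Prey = max(Grass, Rainfall) + 5  [with Grass=10, Rainfall=1]  = 15
Pop = max(Grass, Prey) + 3  [with Grass=10, Prey=15]  = 18
Without intervention: Grass = 2 if Rainfall >= -2 else -2  [with Rainfall=1]  = 2; Prey = max(Grass, Rainfall) + 5  [with Grass=2, Rainfall=1]  = 7; Pop = max(Grass, Prey) + 3  [with Grass=2, Prey=7]  = 10.
Change = 18 − 10 = 8.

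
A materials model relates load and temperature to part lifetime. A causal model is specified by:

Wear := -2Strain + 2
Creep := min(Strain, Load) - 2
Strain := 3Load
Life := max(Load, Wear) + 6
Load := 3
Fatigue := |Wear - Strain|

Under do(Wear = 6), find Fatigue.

Intervening sets Wear = 6 and removes its equation (Wear := -2Strain + 2).
Strain = 3Load  [with Load=3]  = 9
Fatigue = |Wear - Strain|  [with Wear=6, Strain=9]  = 3

3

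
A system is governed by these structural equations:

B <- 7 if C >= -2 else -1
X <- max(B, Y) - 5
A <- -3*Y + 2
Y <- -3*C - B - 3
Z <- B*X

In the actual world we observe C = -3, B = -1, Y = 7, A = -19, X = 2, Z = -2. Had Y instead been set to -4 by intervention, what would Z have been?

The intervention breaks the incoming arrows to Y: Y <- -3*C - B - 3 no longer applies, and Y = -4.
B = 7 if C >= -2 else -1  [with C=-3]  = -1
X = max(B, Y) - 5  [with B=-1, Y=-4]  = -6
Z = B*X  [with B=-1, X=-6]  = 6

6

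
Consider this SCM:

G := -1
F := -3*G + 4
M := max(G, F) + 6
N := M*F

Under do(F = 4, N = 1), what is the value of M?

The joint intervention fixes F = 4, N = 1, removing each variable's own equation.
M = max(G, F) + 6  [with G=-1, F=4]  = 10

10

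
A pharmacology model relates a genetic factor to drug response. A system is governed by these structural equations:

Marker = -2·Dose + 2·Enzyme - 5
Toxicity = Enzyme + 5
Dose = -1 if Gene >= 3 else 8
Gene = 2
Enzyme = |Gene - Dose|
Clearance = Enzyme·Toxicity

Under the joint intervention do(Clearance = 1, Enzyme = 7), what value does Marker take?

-7

Under do(Clearance = 1, Enzyme = 7), each intervened variable's structural equation is replaced by its fixed value.
Dose = -1 if Gene >= 3 else 8  [with Gene=2]  = 8
Marker = -2·Dose + 2·Enzyme - 5  [with Dose=8, Enzyme=7]  = -7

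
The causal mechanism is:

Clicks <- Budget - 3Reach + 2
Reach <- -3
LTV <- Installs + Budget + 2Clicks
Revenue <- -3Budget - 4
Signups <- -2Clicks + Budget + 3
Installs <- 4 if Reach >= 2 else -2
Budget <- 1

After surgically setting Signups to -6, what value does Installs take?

The intervention breaks the incoming arrows to Signups: Signups <- -2Clicks + Budget + 3 no longer applies, and Signups = -6.
Since Installs is not a descendant of the intervened variable, it is unaffected.
Installs = 4 if Reach >= 2 else -2  [with Reach=-3]  = -2

-2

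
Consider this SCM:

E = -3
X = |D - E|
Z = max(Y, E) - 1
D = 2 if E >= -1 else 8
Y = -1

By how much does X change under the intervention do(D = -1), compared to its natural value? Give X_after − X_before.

Intervening sets D = -1 and removes its equation (D = 2 if E >= -1 else 8).
X = |D - E|  [with D=-1, E=-3]  = 2
Without intervention: D = 2 if E >= -1 else 8  [with E=-3]  = 8; X = |D - E|  [with D=8, E=-3]  = 11.
Change = 2 − 11 = -9.

-9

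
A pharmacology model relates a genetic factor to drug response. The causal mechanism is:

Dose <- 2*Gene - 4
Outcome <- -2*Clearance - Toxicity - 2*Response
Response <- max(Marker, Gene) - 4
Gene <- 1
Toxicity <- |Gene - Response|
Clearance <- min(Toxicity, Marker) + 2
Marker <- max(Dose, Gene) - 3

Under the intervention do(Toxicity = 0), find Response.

The intervention breaks the incoming arrows to Toxicity: Toxicity <- |Gene - Response| no longer applies, and Toxicity = 0.
Since Response is not a descendant of the intervened variable, it is unaffected.
Dose = 2*Gene - 4  [with Gene=1]  = -2
Marker = max(Dose, Gene) - 3  [with Dose=-2, Gene=1]  = -2
Response = max(Marker, Gene) - 4  [with Marker=-2, Gene=1]  = -3

-3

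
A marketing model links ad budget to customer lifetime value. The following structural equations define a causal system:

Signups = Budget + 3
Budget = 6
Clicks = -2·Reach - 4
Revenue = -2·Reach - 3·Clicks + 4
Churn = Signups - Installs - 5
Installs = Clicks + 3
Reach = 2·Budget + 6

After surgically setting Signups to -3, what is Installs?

-37

The intervention breaks the incoming arrows to Signups: Signups = Budget + 3 no longer applies, and Signups = -3.
Since Installs is not a descendant of the intervened variable, it is unaffected.
Reach = 2·Budget + 6  [with Budget=6]  = 18
Clicks = -2·Reach - 4  [with Reach=18]  = -40
Installs = Clicks + 3  [with Clicks=-40]  = -37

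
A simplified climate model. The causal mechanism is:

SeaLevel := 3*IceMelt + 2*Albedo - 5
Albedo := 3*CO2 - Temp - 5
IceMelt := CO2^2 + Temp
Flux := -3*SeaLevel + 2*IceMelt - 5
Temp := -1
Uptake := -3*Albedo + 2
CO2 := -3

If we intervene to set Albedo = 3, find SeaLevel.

Intervening sets Albedo = 3 and removes its equation (Albedo := 3*CO2 - Temp - 5).
IceMelt = CO2^2 + Temp  [with CO2=-3, Temp=-1]  = 8
SeaLevel = 3*IceMelt + 2*Albedo - 5  [with IceMelt=8, Albedo=3]  = 25

25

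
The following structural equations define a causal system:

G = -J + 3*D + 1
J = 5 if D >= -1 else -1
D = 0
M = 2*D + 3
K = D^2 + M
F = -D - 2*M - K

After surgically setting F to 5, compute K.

3

Under do(F=5), the mechanism F = -D - 2*M - K is discarded; F is fixed at 5.
Since K is not a descendant of the intervened variable, it is unaffected.
M = 2*D + 3  [with D=0]  = 3
K = D^2 + M  [with D=0, M=3]  = 3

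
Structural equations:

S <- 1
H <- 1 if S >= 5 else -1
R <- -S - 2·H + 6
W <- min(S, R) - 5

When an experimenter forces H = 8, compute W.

-16

Under do(H=8), the mechanism H <- 1 if S >= 5 else -1 is discarded; H is fixed at 8.
R = -S - 2·H + 6  [with S=1, H=8]  = -11
W = min(S, R) - 5  [with S=1, R=-11]  = -16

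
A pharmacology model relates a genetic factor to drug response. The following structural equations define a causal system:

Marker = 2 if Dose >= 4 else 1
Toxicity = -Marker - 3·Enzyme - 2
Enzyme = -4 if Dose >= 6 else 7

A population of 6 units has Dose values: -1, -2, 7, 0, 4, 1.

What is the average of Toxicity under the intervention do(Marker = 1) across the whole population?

do(Marker=1) breaks Marker's dependence on Dose. With Marker=1 fixed, Toxicity across the units is -24, -24, 9, -24, -24, -24, mean -18.5.

-18.5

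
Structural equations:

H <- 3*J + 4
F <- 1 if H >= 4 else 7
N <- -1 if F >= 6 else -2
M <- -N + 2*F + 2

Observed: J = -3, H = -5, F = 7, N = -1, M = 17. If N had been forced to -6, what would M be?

Intervening sets N = -6 and removes its equation (N <- -1 if F >= 6 else -2).
H = 3*J + 4  [with J=-3]  = -5
F = 1 if H >= 4 else 7  [with H=-5]  = 7
M = -N + 2*F + 2  [with N=-6, F=7]  = 22

22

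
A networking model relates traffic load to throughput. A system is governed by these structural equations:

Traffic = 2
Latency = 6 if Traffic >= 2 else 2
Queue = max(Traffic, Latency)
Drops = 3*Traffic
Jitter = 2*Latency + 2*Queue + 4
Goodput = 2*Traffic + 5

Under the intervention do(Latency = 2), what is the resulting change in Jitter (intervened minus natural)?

do(Latency=2) replaces the equation Latency = 6 if Traffic >= 2 else 2 with the constant Latency = 2.
Queue = max(Traffic, Latency)  [with Traffic=2, Latency=2]  = 2
Jitter = 2*Latency + 2*Queue + 4  [with Latency=2, Queue=2]  = 12
Without intervention: Latency = 6 if Traffic >= 2 else 2  [with Traffic=2]  = 6; Queue = max(Traffic, Latency)  [with Traffic=2, Latency=6]  = 6; Jitter = 2*Latency + 2*Queue + 4  [with Latency=6, Queue=6]  = 28.
Change = 12 − 28 = -16.

-16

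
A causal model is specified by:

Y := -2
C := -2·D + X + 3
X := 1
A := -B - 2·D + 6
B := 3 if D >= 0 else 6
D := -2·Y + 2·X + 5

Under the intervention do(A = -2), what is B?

3

do(A=-2) replaces the equation A := -B - 2·D + 6 with the constant A = -2.
Since B is not a descendant of the intervened variable, it is unaffected.
D = -2·Y + 2·X + 5  [with Y=-2, X=1]  = 11
B = 3 if D >= 0 else 6  [with D=11]  = 3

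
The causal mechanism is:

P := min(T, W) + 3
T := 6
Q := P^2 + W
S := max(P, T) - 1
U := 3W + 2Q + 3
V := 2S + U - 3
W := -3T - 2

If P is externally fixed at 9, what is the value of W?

-20

Under do(P=9), the mechanism P := min(T, W) + 3 is discarded; P is fixed at 9.
Since W is not a descendant of the intervened variable, it is unaffected.
W = -3T - 2  [with T=6]  = -20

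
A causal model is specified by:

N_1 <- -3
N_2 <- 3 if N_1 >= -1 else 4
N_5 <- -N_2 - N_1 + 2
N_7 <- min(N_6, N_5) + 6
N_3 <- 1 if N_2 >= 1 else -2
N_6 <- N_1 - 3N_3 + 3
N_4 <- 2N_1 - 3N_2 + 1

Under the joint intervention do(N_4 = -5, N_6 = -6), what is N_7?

0

Setting N_4 = -5, N_6 = -6 by intervention discards those variables' equations.
N_2 = 3 if N_1 >= -1 else 4  [with N_1=-3]  = 4
N_5 = -N_2 - N_1 + 2  [with N_2=4, N_1=-3]  = 1
N_7 = min(N_6, N_5) + 6  [with N_6=-6, N_5=1]  = 0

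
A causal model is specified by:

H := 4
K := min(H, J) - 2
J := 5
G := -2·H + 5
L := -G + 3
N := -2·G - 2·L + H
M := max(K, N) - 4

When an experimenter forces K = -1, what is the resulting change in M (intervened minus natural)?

The intervention breaks the incoming arrows to K: K := min(H, J) - 2 no longer applies, and K = -1.
G = -2·H + 5  [with H=4]  = -3
L = -G + 3  [with G=-3]  = 6
N = -2·G - 2·L + H  [with G=-3, L=6, H=4]  = -2
M = max(K, N) - 4  [with K=-1, N=-2]  = -5
Without intervention: K = min(H, J) - 2  [with H=4, J=5]  = 2; G = -2·H + 5  [with H=4]  = -3; L = -G + 3  [with G=-3]  = 6; N = -2·G - 2·L + H  [with G=-3, L=6, H=4]  = -2; M = max(K, N) - 4  [with K=2, N=-2]  = -2.
Change = -5 − (-2) = -3.

-3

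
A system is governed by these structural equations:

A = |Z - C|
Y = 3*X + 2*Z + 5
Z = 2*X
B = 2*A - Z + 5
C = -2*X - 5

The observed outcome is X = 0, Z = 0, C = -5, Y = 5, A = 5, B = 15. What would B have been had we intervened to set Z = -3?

12

Under do(Z=-3), the mechanism Z = 2*X is discarded; Z is fixed at -3.
C = -2*X - 5  [with X=0]  = -5
A = |Z - C|  [with Z=-3, C=-5]  = 2
B = 2*A - Z + 5  [with A=2, Z=-3]  = 12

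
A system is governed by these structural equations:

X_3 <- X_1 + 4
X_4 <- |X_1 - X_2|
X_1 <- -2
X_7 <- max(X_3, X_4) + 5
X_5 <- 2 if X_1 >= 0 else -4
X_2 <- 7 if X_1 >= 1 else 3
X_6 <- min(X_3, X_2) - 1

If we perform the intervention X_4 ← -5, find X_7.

The intervention breaks the incoming arrows to X_4: X_4 <- |X_1 - X_2| no longer applies, and X_4 = -5.
X_3 = X_1 + 4  [with X_1=-2]  = 2
X_7 = max(X_3, X_4) + 5  [with X_3=2, X_4=-5]  = 7

7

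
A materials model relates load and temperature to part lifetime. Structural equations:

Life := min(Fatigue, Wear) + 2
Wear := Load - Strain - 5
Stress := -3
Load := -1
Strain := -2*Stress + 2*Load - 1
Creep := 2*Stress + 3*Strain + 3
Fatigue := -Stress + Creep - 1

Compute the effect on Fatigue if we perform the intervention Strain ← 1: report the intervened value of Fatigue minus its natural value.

-6

The intervention breaks the incoming arrows to Strain: Strain := -2*Stress + 2*Load - 1 no longer applies, and Strain = 1.
Creep = 2*Stress + 3*Strain + 3  [with Stress=-3, Strain=1]  = 0
Fatigue = -Stress + Creep - 1  [with Stress=-3, Creep=0]  = 2
Without intervention: Strain = -2*Stress + 2*Load - 1  [with Stress=-3, Load=-1]  = 3; Creep = 2*Stress + 3*Strain + 3  [with Stress=-3, Strain=3]  = 6; Fatigue = -Stress + Creep - 1  [with Stress=-3, Creep=6]  = 8.
Change = 2 − 8 = -6.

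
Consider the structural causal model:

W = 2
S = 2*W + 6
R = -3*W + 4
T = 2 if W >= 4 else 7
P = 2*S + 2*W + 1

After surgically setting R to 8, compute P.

do(R=8) replaces the equation R = -3*W + 4 with the constant R = 8.
P is not downstream of the intervention, so its value is determined by the original equations.
S = 2*W + 6  [with W=2]  = 10
P = 2*S + 2*W + 1  [with S=10, W=2]  = 25

25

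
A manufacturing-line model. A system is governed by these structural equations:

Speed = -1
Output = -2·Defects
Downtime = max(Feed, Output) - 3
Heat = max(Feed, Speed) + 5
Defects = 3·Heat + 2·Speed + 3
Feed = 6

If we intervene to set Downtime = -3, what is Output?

do(Downtime=-3) replaces the equation Downtime = max(Feed, Output) - 3 with the constant Downtime = -3.
Since Output is not a descendant of the intervened variable, it is unaffected.
Heat = max(Feed, Speed) + 5  [with Feed=6, Speed=-1]  = 11
Defects = 3·Heat + 2·Speed + 3  [with Heat=11, Speed=-1]  = 34
Output = -2·Defects  [with Defects=34]  = -68

-68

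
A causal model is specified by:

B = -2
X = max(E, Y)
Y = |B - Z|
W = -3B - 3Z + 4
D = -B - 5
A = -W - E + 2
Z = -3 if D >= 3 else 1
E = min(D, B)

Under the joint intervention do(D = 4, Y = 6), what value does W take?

Setting D = 4, Y = 6 by intervention discards those variables' equations.
Z = -3 if D >= 3 else 1  [with D=4]  = -3
W = -3B - 3Z + 4  [with B=-2, Z=-3]  = 19

19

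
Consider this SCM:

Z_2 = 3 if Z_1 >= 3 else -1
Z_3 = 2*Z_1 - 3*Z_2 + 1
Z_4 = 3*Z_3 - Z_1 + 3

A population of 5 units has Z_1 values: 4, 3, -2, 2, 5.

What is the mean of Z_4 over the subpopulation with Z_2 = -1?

15

E[Z_4|Z_2=-1] averages over only the 2 units with Z_2=-1 (Z_1 = -2, 2): Z_4 = 5, 25, mean 15.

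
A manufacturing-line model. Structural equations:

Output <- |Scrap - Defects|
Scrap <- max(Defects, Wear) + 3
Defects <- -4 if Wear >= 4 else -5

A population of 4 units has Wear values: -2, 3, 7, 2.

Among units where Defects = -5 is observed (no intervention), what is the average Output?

9

E[Output|Defects=-5] averages over only the 3 units with Defects=-5 (Wear = -2, 3, 2): Output = 6, 11, 10, mean 9.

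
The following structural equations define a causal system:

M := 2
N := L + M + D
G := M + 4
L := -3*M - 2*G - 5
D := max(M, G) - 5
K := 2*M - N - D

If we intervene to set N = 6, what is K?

-3

The intervention breaks the incoming arrows to N: N := L + M + D no longer applies, and N = 6.
G = M + 4  [with M=2]  = 6
D = max(M, G) - 5  [with M=2, G=6]  = 1
K = 2*M - N - D  [with M=2, N=6, D=1]  = -3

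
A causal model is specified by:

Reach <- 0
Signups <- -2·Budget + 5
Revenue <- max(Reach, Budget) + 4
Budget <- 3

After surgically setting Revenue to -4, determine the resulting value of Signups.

-1

Under do(Revenue=-4), the mechanism Revenue <- max(Reach, Budget) + 4 is discarded; Revenue is fixed at -4.
Since Signups is not a descendant of the intervened variable, it is unaffected.
Signups = -2·Budget + 5  [with Budget=3]  = -1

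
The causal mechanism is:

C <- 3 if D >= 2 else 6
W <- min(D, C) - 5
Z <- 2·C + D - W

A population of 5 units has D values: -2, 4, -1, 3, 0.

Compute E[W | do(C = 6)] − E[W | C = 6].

1.8

Every unit gets C=6 under the intervention. W values become -7, -1, -6, -2, -5; E[W|do(C=6)] = -4.2.
Observing C=6 restricts to units where C's equation naturally yields 6: D ∈ {-2, -1, 0}. In that subpopulation W = -7, -6, -5, mean -6.
Difference = -4.2 − (-6) = 1.8.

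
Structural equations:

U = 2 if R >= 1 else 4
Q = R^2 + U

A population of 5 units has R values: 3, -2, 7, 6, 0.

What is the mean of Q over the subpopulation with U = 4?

6

Conditioning on U=4 selects the 2 unit(s) with R ∈ {-2, 0}. Their Q values: 8, 4. Mean = 6.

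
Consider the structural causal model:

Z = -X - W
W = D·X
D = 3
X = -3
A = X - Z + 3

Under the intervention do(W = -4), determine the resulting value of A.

do(W=-4) replaces the equation W = D·X with the constant W = -4.
Z = -X - W  [with X=-3, W=-4]  = 7
A = X - Z + 3  [with X=-3, Z=7]  = -7

-7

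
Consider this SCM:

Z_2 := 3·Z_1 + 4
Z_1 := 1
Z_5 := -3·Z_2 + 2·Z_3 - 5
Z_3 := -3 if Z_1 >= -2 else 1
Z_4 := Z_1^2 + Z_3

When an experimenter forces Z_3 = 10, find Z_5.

-6

do(Z_3=10) replaces the equation Z_3 := -3 if Z_1 >= -2 else 1 with the constant Z_3 = 10.
Z_2 = 3·Z_1 + 4  [with Z_1=1]  = 7
Z_5 = -3·Z_2 + 2·Z_3 - 5  [with Z_2=7, Z_3=10]  = -6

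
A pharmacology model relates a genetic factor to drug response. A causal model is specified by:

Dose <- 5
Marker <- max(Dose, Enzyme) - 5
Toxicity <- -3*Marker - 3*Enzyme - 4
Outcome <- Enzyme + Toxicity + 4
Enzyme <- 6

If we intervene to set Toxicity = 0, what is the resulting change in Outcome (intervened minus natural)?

Intervening sets Toxicity = 0 and removes its equation (Toxicity <- -3*Marker - 3*Enzyme - 4).
Outcome = Enzyme + Toxicity + 4  [with Enzyme=6, Toxicity=0]  = 10
Without intervention: Marker = max(Dose, Enzyme) - 5  [with Dose=5, Enzyme=6]  = 1; Toxicity = -3*Marker - 3*Enzyme - 4  [with Marker=1, Enzyme=6]  = -25; Outcome = Enzyme + Toxicity + 4  [with Enzyme=6, Toxicity=-25]  = -15.
Change = 10 − (-15) = 25.

25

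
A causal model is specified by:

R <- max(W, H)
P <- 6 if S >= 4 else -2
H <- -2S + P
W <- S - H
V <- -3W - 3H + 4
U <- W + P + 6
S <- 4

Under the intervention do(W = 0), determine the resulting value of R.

0

The intervention breaks the incoming arrows to W: W <- S - H no longer applies, and W = 0.
P = 6 if S >= 4 else -2  [with S=4]  = 6
H = -2S + P  [with S=4, P=6]  = -2
R = max(W, H)  [with W=0, H=-2]  = 0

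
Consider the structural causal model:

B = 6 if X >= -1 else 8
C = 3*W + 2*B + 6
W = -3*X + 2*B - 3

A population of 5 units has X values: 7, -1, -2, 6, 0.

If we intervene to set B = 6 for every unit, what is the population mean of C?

Every unit gets B=6 under the intervention. C values become -18, 54, 63, -9, 45; E[C|do(B=6)] = 27.

27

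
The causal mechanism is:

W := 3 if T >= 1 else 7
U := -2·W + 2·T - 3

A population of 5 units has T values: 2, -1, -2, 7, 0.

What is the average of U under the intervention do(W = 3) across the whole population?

-6.6

The intervention sets W=3 in all 5 units regardless of T. Recomputing U per unit gives -5, -11, -13, 5, -9; average -6.6.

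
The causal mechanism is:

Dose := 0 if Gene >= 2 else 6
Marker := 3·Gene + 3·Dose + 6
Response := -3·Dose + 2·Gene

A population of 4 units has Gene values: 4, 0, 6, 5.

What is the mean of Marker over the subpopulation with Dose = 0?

Observing Dose=0 restricts to units where Dose's equation naturally yields 0: Gene ∈ {4, 6, 5}. In that subpopulation Marker = 18, 24, 21, mean 21.

21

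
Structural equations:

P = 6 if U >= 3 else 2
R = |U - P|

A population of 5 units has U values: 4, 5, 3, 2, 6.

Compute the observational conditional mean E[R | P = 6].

1.5

Conditioning on P=6 selects the 4 unit(s) with U ∈ {4, 5, 3, 6}. Their R values: 2, 1, 3, 0. Mean = 1.5.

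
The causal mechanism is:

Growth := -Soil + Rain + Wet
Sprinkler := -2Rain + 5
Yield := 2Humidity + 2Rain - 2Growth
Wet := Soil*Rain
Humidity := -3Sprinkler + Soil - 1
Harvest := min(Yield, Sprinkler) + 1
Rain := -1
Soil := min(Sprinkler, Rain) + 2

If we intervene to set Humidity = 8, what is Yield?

20

Intervening sets Humidity = 8 and removes its equation (Humidity := -3Sprinkler + Soil - 1).
Sprinkler = -2Rain + 5  [with Rain=-1]  = 7
Soil = min(Sprinkler, Rain) + 2  [with Sprinkler=7, Rain=-1]  = 1
Wet = Soil*Rain  [with Soil=1, Rain=-1]  = -1
Growth = -Soil + Rain + Wet  [with Soil=1, Rain=-1, Wet=-1]  = -3
Yield = 2Humidity + 2Rain - 2Growth  [with Humidity=8, Rain=-1, Growth=-3]  = 20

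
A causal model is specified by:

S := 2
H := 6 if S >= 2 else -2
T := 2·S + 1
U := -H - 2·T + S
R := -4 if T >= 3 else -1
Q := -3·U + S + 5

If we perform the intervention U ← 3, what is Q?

Under do(U=3), the mechanism U := -H - 2·T + S is discarded; U is fixed at 3.
Q = -3·U + S + 5  [with U=3, S=2]  = -2

-2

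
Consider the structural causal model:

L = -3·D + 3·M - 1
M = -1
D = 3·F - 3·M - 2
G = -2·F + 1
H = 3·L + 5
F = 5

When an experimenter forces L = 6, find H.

23

Under do(L=6), the mechanism L = -3·D + 3·M - 1 is discarded; L is fixed at 6.
H = 3·L + 5  [with L=6]  = 23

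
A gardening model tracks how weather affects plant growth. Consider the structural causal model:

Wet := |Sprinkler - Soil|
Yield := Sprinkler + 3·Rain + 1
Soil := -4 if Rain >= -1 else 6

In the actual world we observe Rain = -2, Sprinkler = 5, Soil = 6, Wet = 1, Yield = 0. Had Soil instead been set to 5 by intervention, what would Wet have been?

0

The intervention breaks the incoming arrows to Soil: Soil := -4 if Rain >= -1 else 6 no longer applies, and Soil = 5.
Wet = |Sprinkler - Soil|  [with Sprinkler=5, Soil=5]  = 0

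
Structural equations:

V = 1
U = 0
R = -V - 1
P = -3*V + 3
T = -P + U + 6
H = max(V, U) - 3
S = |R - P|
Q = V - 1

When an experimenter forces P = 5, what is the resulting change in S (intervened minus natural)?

The intervention breaks the incoming arrows to P: P = -3*V + 3 no longer applies, and P = 5.
R = -V - 1  [with V=1]  = -2
S = |R - P|  [with R=-2, P=5]  = 7
Without intervention: R = -V - 1  [with V=1]  = -2; P = -3*V + 3  [with V=1]  = 0; S = |R - P|  [with R=-2, P=0]  = 2.
Change = 7 − 2 = 5.

5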